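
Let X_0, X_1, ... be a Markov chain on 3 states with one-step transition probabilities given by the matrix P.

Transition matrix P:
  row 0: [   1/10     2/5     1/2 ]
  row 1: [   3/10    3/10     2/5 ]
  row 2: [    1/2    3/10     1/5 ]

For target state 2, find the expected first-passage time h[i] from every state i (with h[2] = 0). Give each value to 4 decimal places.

First-step conditioning: h[2] = 0; for i ≠ 2, h[i] = 1 + Σ_k P[i][k]·h[k].
  h[0] = 1 + 1/10·h[0] + 2/5·h[1]
  h[1] = 1 + 3/10·h[0] + 3/10·h[1]
Solving the 2×2 linear system over states ≠ 2 gives exactly h = [110/51, 40/17, 0] (h[2] = 0 is the target).

h = [2.1569, 2.3529, 0.0000]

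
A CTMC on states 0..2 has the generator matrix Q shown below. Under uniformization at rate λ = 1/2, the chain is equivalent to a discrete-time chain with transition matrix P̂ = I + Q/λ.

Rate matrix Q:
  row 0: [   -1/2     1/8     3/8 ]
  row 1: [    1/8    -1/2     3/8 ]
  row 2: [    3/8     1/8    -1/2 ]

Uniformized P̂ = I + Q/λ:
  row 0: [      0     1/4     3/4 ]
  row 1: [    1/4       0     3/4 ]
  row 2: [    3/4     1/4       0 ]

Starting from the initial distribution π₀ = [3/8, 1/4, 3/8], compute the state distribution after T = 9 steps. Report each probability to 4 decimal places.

π = [0.3674, 0.2000, 0.4326]

t=0: π = [0.3750, 0.2500, 0.3750]
t=1: π = [0.3438, 0.1875, 0.4688]
t=2: π = [0.3984, 0.2031, 0.3984]
t=3: π = [0.3496, 0.1992, 0.4512]
t=4: π = [0.3882, 0.2002, 0.4116]
t=5: π = [0.3588, 0.2000, 0.4413]
t=6: π = [0.3810, 0.2000, 0.4190]
t=7: π = [0.3643, 0.2000, 0.4357]
t=8: π = [0.3768, 0.2000, 0.4232]
t=9: π = [0.3674, 0.2000, 0.4326]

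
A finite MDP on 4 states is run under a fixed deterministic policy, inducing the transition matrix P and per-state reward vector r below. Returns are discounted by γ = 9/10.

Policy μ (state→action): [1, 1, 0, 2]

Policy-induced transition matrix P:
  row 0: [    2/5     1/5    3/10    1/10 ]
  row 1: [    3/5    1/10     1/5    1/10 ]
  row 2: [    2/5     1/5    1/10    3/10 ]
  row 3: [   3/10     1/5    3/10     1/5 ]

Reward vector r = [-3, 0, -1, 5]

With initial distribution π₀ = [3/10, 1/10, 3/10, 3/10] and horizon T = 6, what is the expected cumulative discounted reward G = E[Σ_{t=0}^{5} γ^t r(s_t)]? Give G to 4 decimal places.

t=0: π = [0.3000, 0.1000, 0.3000, 0.3000], E[r] = 0.3000, γ^t·E[r] = 0.300000, running G = 0.300000
t=1: π = [0.3900, 0.1900, 0.2300, 0.1900], E[r] = -0.4500, γ^t·E[r] = -0.405000, running G = -0.105000
t=2: π = [0.4190, 0.1810, 0.2350, 0.1650], E[r] = -0.6670, γ^t·E[r] = -0.540270, running G = -0.645270
t=3: π = [0.4197, 0.1819, 0.2349, 0.1635], E[r] = -0.6765, γ^t·E[r] = -0.493169, running G = -1.138439
t=4: π = [0.4200, 0.1818, 0.2348, 0.1633], E[r] = -0.6783, γ^t·E[r] = -0.445013, running G = -1.583451
t=5: π = [0.4200, 0.1818, 0.2349, 0.1633], E[r] = -0.6784, γ^t·E[r] = -0.400615, running G = -1.984066

G = -1.9841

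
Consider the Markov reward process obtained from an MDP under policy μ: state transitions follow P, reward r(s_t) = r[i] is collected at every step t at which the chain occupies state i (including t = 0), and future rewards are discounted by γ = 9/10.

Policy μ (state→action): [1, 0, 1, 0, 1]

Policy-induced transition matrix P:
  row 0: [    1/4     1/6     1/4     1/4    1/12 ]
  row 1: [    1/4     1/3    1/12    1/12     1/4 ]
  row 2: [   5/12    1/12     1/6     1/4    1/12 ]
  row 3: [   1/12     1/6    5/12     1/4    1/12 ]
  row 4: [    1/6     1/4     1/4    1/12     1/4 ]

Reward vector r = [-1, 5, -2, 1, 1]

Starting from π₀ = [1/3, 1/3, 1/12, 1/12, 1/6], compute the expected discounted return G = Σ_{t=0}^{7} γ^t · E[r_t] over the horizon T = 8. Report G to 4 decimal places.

t=0: π = [0.3333, 0.3333, 0.0833, 0.0833, 0.1667], E[r] = 1.4167, γ^t·E[r] = 1.416667, running G = 1.416667
t=1: π = [0.2361, 0.2292, 0.2014, 0.1667, 0.1667], E[r] = 0.8403, γ^t·E[r] = 0.756250, running G = 2.172917
t=2: π = [0.2419, 0.2020, 0.2228, 0.1840, 0.1493], E[r] = 0.6557, γ^t·E[r] = 0.531094, running G = 2.704010
t=3: π = [0.2440, 0.1942, 0.2284, 0.1915, 0.1419], E[r] = 0.6034, γ^t·E[r] = 0.439910, running G = 3.143921
t=4: π = [0.2443, 0.1918, 0.2305, 0.1940, 0.1393], E[r] = 0.5871, γ^t·E[r] = 0.385185, running G = 3.529106
t=5: π = [0.2445, 0.1910, 0.2312, 0.1948, 0.1385], E[r] = 0.5818, γ^t·E[r] = 0.343521, running G = 3.872627
t=6: π = [0.2445, 0.1908, 0.2314, 0.1951, 0.1383], E[r] = 0.5800, γ^t·E[r] = 0.308252, running G = 4.180878
t=7: π = [0.2445, 0.1907, 0.2314, 0.1952, 0.1382], E[r] = 0.5795, γ^t·E[r] = 0.277158, running G = 4.458037

G = 4.4580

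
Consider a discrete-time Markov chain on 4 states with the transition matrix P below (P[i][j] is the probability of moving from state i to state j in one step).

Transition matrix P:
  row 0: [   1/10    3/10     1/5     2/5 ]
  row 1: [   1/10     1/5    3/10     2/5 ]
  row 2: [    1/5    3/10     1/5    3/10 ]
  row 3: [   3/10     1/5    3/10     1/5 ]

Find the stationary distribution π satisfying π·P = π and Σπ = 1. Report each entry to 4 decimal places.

Balance equations π_j = Σ_i π_i·P[i][j]:
  π_0 = 1/10·π_0 + 1/10·π_1 + 1/5·π_2 + 3/10·π_3
  π_1 = 3/10·π_0 + 1/5·π_1 + 3/10·π_2 + 1/5·π_3
  π_2 = 1/5·π_0 + 3/10·π_1 + 1/5·π_2 + 3/10·π_3
  normalize: π_0 + π_1 + π_2 + π_3 = 1
Solving the linear system gives exactly π = [25/133, 65/266, 34/133, 83/266].

π = [0.1880, 0.2444, 0.2556, 0.3120]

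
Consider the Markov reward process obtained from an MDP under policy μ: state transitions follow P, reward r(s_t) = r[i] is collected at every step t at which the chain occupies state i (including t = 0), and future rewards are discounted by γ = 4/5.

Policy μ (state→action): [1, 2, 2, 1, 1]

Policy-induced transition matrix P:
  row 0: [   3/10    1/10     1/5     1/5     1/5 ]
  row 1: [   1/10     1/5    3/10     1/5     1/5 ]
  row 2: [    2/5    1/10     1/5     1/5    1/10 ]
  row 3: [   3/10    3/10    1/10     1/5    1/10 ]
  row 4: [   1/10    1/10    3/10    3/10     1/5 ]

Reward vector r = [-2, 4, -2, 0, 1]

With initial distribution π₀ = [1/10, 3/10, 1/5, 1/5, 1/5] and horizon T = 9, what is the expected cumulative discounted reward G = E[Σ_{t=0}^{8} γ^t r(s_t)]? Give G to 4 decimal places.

t=0: π = [0.1000, 0.3000, 0.2000, 0.2000, 0.2000], E[r] = 0.8000, γ^t·E[r] = 0.800000, running G = 0.800000
t=1: π = [0.2200, 0.1700, 0.2300, 0.2200, 0.1600], E[r] = -0.0600, γ^t·E[r] = -0.048000, running G = 0.752000
t=2: π = [0.2570, 0.1610, 0.2110, 0.2160, 0.1550], E[r] = -0.1370, γ^t·E[r] = -0.087680, running G = 0.664320
t=3: π = [0.2579, 0.1593, 0.2100, 0.2155, 0.1573], E[r] = -0.1413, γ^t·E[r] = -0.072346, running G = 0.591974
t=4: π = [0.2577, 0.1590, 0.2101, 0.2157, 0.1575], E[r] = -0.1420, γ^t·E[r] = -0.058167, running G = 0.533807
t=5: π = [0.2577, 0.1590, 0.2101, 0.2157, 0.1574], E[r] = -0.1420, γ^t·E[r] = -0.046520, running G = 0.487287
t=6: π = [0.2577, 0.1591, 0.2101, 0.2157, 0.1574], E[r] = -0.1419, γ^t·E[r] = -0.037209, running G = 0.450078
t=7: π = [0.2577, 0.1591, 0.2101, 0.2157, 0.1574], E[r] = -0.1419, γ^t·E[r] = -0.029767, running G = 0.420312
t=8: π = [0.2577, 0.1591, 0.2101, 0.2157, 0.1574], E[r] = -0.1419, γ^t·E[r] = -0.023813, running G = 0.396499

G = 0.3965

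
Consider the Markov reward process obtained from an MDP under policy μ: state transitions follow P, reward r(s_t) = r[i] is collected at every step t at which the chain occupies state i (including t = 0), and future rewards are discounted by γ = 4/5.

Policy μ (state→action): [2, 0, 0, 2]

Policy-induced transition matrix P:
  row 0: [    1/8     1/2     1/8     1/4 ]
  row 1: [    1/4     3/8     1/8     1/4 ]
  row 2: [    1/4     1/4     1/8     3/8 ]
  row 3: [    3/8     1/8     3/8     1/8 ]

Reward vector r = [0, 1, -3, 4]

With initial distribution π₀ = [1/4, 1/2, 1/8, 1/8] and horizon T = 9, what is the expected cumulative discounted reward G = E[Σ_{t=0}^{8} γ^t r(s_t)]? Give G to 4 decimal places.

G = 3.1884

t=0: π = [0.2500, 0.5000, 0.1250, 0.1250], E[r] = 0.6250, γ^t·E[r] = 0.625000, running G = 0.625000
t=1: π = [0.2344, 0.3594, 0.1563, 0.2500], E[r] = 0.8906, γ^t·E[r] = 0.712500, running G = 1.337500
t=2: π = [0.2520, 0.3223, 0.1875, 0.2383], E[r] = 0.7129, γ^t·E[r] = 0.456250, running G = 1.793750
t=3: π = [0.2483, 0.3235, 0.1846, 0.2437], E[r] = 0.7444, γ^t·E[r] = 0.381125, running G = 2.174875
t=4: π = [0.2494, 0.3221, 0.1859, 0.2426], E[r] = 0.7348, γ^t·E[r] = 0.300963, running G = 2.475838
t=5: π = [0.2491, 0.3223, 0.1857, 0.2429], E[r] = 0.7370, γ^t·E[r] = 0.241491, running G = 2.717329
t=6: π = [0.2492, 0.3222, 0.1857, 0.2428], E[r] = 0.7364, γ^t·E[r] = 0.193042, running G = 2.910370
t=7: π = [0.2492, 0.3222, 0.1857, 0.2429], E[r] = 0.7365, γ^t·E[r] = 0.154463, running G = 3.064833
t=8: π = [0.2492, 0.3222, 0.1857, 0.2429], E[r] = 0.7365, γ^t·E[r] = 0.123564, running G = 3.188398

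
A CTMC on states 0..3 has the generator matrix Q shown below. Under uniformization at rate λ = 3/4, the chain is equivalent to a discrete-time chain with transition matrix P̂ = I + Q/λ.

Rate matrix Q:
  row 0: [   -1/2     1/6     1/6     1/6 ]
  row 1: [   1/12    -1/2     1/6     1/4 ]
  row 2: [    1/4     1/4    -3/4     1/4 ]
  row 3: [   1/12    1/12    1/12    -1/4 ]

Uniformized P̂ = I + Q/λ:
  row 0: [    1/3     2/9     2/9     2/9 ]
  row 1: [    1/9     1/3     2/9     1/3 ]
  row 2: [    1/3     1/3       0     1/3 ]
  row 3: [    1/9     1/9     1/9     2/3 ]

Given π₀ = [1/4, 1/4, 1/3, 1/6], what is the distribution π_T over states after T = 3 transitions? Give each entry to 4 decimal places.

π = [0.1882, 0.2170, 0.1407, 0.4542]

t=0: π = [0.2500, 0.2500, 0.3333, 0.1667]
t=1: π = [0.2407, 0.2685, 0.1296, 0.3611]
t=2: π = [0.1934, 0.2263, 0.1533, 0.4270]
t=3: π = [0.1882, 0.2170, 0.1407, 0.4542]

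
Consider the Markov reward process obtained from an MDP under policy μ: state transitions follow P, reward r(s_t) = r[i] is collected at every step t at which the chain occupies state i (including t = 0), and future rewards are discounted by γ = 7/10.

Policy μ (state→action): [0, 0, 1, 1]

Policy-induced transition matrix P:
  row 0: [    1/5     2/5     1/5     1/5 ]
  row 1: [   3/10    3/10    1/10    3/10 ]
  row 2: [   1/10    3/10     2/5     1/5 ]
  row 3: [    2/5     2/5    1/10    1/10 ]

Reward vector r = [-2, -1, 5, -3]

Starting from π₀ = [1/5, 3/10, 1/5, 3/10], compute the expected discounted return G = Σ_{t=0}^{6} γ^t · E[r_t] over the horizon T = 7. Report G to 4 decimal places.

t=0: π = [0.2000, 0.3000, 0.2000, 0.3000], E[r] = -0.6000, γ^t·E[r] = -0.600000, running G = -0.600000
t=1: π = [0.2700, 0.3500, 0.1800, 0.2000], E[r] = -0.5900, γ^t·E[r] = -0.413000, running G = -1.013000
t=2: π = [0.2570, 0.3470, 0.1810, 0.2150], E[r] = -0.6010, γ^t·E[r] = -0.294490, running G = -1.307490
t=3: π = [0.2596, 0.3472, 0.1800, 0.2132], E[r] = -0.6060, γ^t·E[r] = -0.207858, running G = -1.515348
t=4: π = [0.2594, 0.3473, 0.1800, 0.2134], E[r] = -0.6064, γ^t·E[r] = -0.145597, running G = -1.660945
t=5: π = [0.2594, 0.3473, 0.1799, 0.2134], E[r] = -0.6066, γ^t·E[r] = -0.101959, running G = -1.762903
t=6: π = [0.2594, 0.3473, 0.1799, 0.2134], E[r] = -0.6067, γ^t·E[r] = -0.071375, running G = -1.834279

G = -1.8343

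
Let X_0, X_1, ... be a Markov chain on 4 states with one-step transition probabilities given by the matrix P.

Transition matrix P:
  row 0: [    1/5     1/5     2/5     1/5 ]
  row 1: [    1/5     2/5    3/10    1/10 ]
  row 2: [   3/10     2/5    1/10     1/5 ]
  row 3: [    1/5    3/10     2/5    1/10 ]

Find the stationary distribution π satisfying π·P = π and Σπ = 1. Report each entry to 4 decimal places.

π = [0.2282, 0.3393, 0.2816, 0.1510]

Balance equations π_j = Σ_i π_i·P[i][j]:
  π_0 = 1/5·π_0 + 1/5·π_1 + 3/10·π_2 + 1/5·π_3
  π_1 = 1/5·π_0 + 2/5·π_1 + 2/5·π_2 + 3/10·π_3
  π_2 = 2/5·π_0 + 3/10·π_1 + 1/10·π_2 + 2/5·π_3
  normalize: π_0 + π_1 + π_2 + π_3 = 1
Solving the linear system gives exactly π = [269/1179, 400/1179, 332/1179, 178/1179].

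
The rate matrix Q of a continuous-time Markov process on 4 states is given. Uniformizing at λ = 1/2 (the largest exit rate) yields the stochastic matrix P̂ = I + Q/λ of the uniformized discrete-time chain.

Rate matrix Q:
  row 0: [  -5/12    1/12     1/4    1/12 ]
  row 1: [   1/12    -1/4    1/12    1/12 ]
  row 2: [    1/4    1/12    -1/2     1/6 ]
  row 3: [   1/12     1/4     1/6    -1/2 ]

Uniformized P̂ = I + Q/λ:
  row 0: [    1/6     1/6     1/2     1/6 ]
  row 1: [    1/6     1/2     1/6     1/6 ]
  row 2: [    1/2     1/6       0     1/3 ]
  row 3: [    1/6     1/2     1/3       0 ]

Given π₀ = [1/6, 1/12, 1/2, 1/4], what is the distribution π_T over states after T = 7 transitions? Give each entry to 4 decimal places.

π = [0.2468, 0.3382, 0.2375, 0.1774]

t=0: π = [0.1667, 0.0833, 0.5000, 0.2500]
t=1: π = [0.3333, 0.2778, 0.1806, 0.2083]
t=2: π = [0.2269, 0.3287, 0.2824, 0.1620]
t=3: π = [0.2608, 0.3302, 0.2222, 0.1867]
t=4: π = [0.2407, 0.3390, 0.2477, 0.1726]
t=5: π = [0.2492, 0.3372, 0.2344, 0.1792]
t=6: π = [0.2448, 0.3388, 0.2405, 0.1759]
t=7: π = [0.2468, 0.3382, 0.2375, 0.1774]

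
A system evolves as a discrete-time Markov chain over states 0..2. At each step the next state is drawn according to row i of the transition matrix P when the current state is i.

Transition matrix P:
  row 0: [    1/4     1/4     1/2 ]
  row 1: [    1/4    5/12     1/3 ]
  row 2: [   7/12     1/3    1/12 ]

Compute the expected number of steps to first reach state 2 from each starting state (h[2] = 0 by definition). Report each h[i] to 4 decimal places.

First-step conditioning: h[2] = 0; for i ≠ 2, h[i] = 1 + Σ_k P[i][k]·h[k].
  h[0] = 1 + 1/4·h[0] + 1/4·h[1]
  h[1] = 1 + 1/4·h[0] + 5/12·h[1]
Solving the 2×2 linear system over states ≠ 2 gives exactly h = [20/9, 8/3, 0] (h[2] = 0 is the target).

h = [2.2222, 2.6667, 0.0000]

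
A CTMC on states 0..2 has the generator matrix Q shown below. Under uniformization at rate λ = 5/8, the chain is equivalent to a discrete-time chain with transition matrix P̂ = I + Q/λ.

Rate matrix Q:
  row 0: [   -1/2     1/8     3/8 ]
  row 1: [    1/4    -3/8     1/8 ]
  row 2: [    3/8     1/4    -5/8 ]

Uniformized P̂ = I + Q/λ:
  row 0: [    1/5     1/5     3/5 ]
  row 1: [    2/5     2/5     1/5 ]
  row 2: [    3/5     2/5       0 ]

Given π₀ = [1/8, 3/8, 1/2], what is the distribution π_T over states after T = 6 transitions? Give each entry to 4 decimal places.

t=0: π = [0.1250, 0.3750, 0.5000]
t=1: π = [0.4750, 0.3750, 0.1500]
t=2: π = [0.3350, 0.3050, 0.3600]
t=3: π = [0.4050, 0.3330, 0.2620]
t=4: π = [0.3714, 0.3190, 0.3096]
t=5: π = [0.3876, 0.3257, 0.2866]
t=6: π = [0.3798, 0.3225, 0.2977]

π = [0.3798, 0.3225, 0.2977]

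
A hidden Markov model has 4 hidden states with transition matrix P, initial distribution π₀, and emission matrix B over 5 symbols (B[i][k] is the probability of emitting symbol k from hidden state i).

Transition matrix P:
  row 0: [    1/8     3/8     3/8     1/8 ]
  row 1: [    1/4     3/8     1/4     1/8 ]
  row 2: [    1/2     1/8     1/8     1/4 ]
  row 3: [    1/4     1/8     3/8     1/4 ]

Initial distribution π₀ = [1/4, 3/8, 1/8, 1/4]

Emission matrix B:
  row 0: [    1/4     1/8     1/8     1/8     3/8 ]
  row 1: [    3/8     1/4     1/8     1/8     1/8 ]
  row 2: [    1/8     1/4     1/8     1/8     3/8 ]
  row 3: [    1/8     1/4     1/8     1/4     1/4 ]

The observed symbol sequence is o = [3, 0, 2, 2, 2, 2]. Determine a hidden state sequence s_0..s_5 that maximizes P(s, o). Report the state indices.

t=0: δ = [3.125e-02, 4.688e-02, 1.562e-02, 6.250e-02]  (obs o_0=3)
t=1: δ = [3.906e-03, 6.592e-03, 2.930e-03, 1.953e-03]  ψ = [3, 1, 3, 3]  (obs o_1=0)
t=2: δ = [2.060e-04, 3.090e-04, 2.060e-04, 1.030e-04]  ψ = [1, 1, 1, 1]  (obs o_2=2)
t=3: δ = [1.287e-05, 1.448e-05, 9.656e-06, 6.437e-06]  ψ = [2, 1, 0, 2]  (obs o_3=2)
t=4: δ = [6.035e-07, 6.789e-07, 6.035e-07, 3.017e-07]  ψ = [2, 1, 0, 2]  (obs o_4=2)
t=5: δ = [3.772e-08, 3.183e-08, 2.829e-08, 1.886e-08]  ψ = [2, 1, 0, 2]  (obs o_5=2)
backtrack: best end state = 0; path = [1, 1, 2, 0, 2, 0]

path = [1, 1, 2, 0, 2, 0]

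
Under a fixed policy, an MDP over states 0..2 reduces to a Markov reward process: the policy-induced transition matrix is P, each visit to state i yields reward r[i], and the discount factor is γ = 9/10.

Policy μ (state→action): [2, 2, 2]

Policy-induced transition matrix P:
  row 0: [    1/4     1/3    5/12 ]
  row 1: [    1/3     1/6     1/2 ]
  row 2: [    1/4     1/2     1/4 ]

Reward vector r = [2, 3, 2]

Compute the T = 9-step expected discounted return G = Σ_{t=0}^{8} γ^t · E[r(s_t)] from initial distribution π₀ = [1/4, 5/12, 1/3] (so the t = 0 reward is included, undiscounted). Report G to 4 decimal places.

G = 14.3972

t=0: π = [0.2500, 0.4167, 0.3333], E[r] = 2.4167, γ^t·E[r] = 2.416667, running G = 2.416667
t=1: π = [0.2847, 0.3194, 0.3958], E[r] = 2.3194, γ^t·E[r] = 2.087500, running G = 4.504167
t=2: π = [0.2766, 0.3461, 0.3773], E[r] = 2.3461, γ^t·E[r] = 1.900313, running G = 6.404479
t=3: π = [0.2788, 0.3385, 0.3826], E[r] = 2.3385, γ^t·E[r] = 1.704797, running G = 8.109276
t=4: π = [0.2782, 0.3407, 0.3811], E[r] = 2.3407, γ^t·E[r] = 1.535720, running G = 9.644996
t=5: π = [0.2784, 0.3401, 0.3815], E[r] = 2.3401, γ^t·E[r] = 1.381789, running G = 11.026785
t=6: π = [0.2783, 0.3402, 0.3814], E[r] = 2.3402, γ^t·E[r] = 1.243702, running G = 12.270487
t=7: π = [0.2784, 0.3402, 0.3815], E[r] = 2.3402, γ^t·E[r] = 1.119308, running G = 13.389795
t=8: π = [0.2783, 0.3402, 0.3814], E[r] = 2.3402, γ^t·E[r] = 1.007383, running G = 14.397178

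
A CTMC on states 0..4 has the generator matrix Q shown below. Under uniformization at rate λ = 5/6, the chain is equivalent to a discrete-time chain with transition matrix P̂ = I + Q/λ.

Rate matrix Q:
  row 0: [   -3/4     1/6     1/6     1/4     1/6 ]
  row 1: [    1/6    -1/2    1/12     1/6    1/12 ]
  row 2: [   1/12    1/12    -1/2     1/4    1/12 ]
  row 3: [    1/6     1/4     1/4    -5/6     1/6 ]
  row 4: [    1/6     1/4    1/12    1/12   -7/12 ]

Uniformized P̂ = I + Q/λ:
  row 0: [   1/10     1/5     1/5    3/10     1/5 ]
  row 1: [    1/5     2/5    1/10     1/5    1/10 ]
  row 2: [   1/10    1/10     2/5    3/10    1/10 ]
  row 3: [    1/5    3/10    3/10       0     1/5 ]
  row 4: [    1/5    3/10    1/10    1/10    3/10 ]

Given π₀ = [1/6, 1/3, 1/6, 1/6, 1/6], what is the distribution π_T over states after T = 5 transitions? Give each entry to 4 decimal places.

π = [0.1620, 0.2669, 0.2185, 0.1843, 0.1683]

t=0: π = [0.1667, 0.3333, 0.1667, 0.1667, 0.1667]
t=1: π = [0.1667, 0.2833, 0.2000, 0.1833, 0.1667]
t=2: π = [0.1633, 0.2717, 0.2133, 0.1833, 0.1683]
t=3: π = [0.1623, 0.2682, 0.2170, 0.1842, 0.1683]
t=4: π = [0.1621, 0.2672, 0.2182, 0.1843, 0.1683]
t=5: π = [0.1620, 0.2669, 0.2185, 0.1843, 0.1683]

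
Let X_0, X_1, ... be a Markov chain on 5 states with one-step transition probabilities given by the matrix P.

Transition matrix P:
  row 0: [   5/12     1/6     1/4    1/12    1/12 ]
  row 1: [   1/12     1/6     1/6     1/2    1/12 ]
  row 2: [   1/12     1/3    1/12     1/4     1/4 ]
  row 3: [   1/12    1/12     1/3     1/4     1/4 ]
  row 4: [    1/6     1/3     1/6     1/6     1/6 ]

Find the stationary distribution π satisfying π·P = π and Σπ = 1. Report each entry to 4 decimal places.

Balance equations π_j = Σ_i π_i·P[i][j]:
  π_0 = 5/12·π_0 + 1/12·π_1 + 1/12·π_2 + 1/12·π_3 + 1/6·π_4
  π_1 = 1/6·π_0 + 1/6·π_1 + 1/3·π_2 + 1/12·π_3 + 1/3·π_4
  π_2 = 1/4·π_0 + 1/6·π_1 + 1/12·π_2 + 1/3·π_3 + 1/6·π_4
  π_3 = 1/12·π_0 + 1/2·π_1 + 1/4·π_2 + 1/4·π_3 + 1/6·π_4
  normalize: π_0 + π_1 + π_2 + π_3 + π_4 = 1
Solving the linear system gives exactly π = [460/3129, 652/3129, 1930/9387, 2468/9387, 551/3129].

π = [0.1470, 0.2084, 0.2056, 0.2629, 0.1761]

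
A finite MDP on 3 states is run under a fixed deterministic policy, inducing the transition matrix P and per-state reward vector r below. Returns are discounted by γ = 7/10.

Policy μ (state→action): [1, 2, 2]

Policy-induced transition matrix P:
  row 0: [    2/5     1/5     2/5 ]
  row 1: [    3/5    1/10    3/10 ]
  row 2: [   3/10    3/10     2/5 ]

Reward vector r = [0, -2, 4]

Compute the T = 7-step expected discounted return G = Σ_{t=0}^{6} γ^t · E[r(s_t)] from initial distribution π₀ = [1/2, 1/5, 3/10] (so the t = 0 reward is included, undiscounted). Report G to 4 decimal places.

t=0: π = [0.5000, 0.2000, 0.3000], E[r] = 0.8000, γ^t·E[r] = 0.800000, running G = 0.800000
t=1: π = [0.4100, 0.2100, 0.3800], E[r] = 1.1000, γ^t·E[r] = 0.770000, running G = 1.570000
t=2: π = [0.4040, 0.2170, 0.3790], E[r] = 1.0820, γ^t·E[r] = 0.530180, running G = 2.100180
t=3: π = [0.4055, 0.2162, 0.3783], E[r] = 1.0808, γ^t·E[r] = 0.370714, running G = 2.470894
t=4: π = [0.4054, 0.2162, 0.3784], E[r] = 1.0811, γ^t·E[r] = 0.259572, running G = 2.730467
t=5: π = [0.4054, 0.2162, 0.3784], E[r] = 1.0811, γ^t·E[r] = 0.181697, running G = 2.912164
t=6: π = [0.4054, 0.2162, 0.3784], E[r] = 1.0811, γ^t·E[r] = 0.127188, running G = 3.039352

G = 3.0394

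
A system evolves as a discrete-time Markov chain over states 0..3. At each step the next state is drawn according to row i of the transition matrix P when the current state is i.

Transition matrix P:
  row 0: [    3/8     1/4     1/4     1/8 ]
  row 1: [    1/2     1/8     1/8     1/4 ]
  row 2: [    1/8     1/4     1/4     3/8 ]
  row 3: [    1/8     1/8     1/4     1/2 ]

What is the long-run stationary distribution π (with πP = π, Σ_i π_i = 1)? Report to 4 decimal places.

π = [0.2596, 0.1858, 0.2268, 0.3279]

Balance equations π_j = Σ_i π_i·P[i][j]:
  π_0 = 3/8·π_0 + 1/2·π_1 + 1/8·π_2 + 1/8·π_3
  π_1 = 1/4·π_0 + 1/8·π_1 + 1/4·π_2 + 1/8·π_3
  π_2 = 1/4·π_0 + 1/8·π_1 + 1/4·π_2 + 1/4·π_3
  normalize: π_0 + π_1 + π_2 + π_3 = 1
Solving the linear system gives exactly π = [95/366, 34/183, 83/366, 20/61].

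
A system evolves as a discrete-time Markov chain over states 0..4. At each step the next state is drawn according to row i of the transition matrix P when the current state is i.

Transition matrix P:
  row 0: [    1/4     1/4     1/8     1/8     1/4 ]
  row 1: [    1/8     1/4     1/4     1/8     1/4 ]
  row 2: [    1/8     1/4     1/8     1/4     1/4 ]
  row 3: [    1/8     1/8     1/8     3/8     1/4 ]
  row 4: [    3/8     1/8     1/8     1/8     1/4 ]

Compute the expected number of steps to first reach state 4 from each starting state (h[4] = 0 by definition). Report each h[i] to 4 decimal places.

First-step conditioning: h[4] = 0; for i ≠ 4, h[i] = 1 + Σ_k P[i][k]·h[k].
  h[0] = 1 + 1/4·h[0] + 1/4·h[1] + 1/8·h[2] + 1/8·h[3]
  h[1] = 1 + 1/8·h[0] + 1/4·h[1] + 1/4·h[2] + 1/8·h[3]
  h[2] = 1 + 1/8·h[0] + 1/4·h[1] + 1/8·h[2] + 1/4·h[3]
  h[3] = 1 + 1/8·h[0] + 1/8·h[1] + 1/8·h[2] + 3/8·h[3]
Solving the 4×4 linear system over states ≠ 4 gives exactly h = [4, 4, 4, 4, 0] (h[4] = 0 is the target).

h = [4.0000, 4.0000, 4.0000, 4.0000, 0.0000]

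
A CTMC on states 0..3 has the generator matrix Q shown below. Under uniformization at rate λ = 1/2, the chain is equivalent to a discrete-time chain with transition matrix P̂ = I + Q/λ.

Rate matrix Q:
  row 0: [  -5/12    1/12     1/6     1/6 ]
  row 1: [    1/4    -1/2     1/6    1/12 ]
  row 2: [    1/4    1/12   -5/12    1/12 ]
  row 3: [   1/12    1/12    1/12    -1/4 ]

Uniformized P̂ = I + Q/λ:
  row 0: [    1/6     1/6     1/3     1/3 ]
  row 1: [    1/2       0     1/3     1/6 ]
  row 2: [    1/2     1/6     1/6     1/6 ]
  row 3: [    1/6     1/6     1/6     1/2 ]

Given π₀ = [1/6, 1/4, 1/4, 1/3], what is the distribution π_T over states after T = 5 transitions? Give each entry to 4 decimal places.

π = [0.2942, 0.1428, 0.2394, 0.3235]

t=0: π = [0.1667, 0.2500, 0.2500, 0.3333]
t=1: π = [0.3333, 0.1250, 0.2361, 0.3056]
t=2: π = [0.2870, 0.1458, 0.2431, 0.3241]
t=3: π = [0.2963, 0.1424, 0.2388, 0.3225]
t=4: π = [0.2937, 0.1429, 0.2398, 0.3236]
t=5: π = [0.2942, 0.1428, 0.2394, 0.3235]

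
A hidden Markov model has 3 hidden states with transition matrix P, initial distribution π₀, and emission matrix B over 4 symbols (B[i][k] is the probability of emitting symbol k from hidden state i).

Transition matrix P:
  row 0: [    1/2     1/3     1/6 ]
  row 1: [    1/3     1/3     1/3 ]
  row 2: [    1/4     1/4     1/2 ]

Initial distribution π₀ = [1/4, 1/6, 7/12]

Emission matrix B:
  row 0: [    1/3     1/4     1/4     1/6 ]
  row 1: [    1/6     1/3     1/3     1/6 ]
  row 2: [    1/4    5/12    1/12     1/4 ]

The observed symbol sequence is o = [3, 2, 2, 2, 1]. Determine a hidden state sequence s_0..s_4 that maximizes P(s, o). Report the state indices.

path = [2, 1, 1, 1, 2]

t=0: δ = [4.167e-02, 2.778e-02, 1.458e-01]  (obs o_0=3)
t=1: δ = [9.115e-03, 1.215e-02, 6.076e-03]  ψ = [2, 2, 2]  (obs o_1=2)
t=2: δ = [1.139e-03, 1.350e-03, 3.376e-04]  ψ = [0, 1, 1]  (obs o_2=2)
t=3: δ = [1.424e-04, 1.500e-04, 3.751e-05]  ψ = [0, 1, 1]  (obs o_3=2)
t=4: δ = [1.780e-05, 1.667e-05, 2.084e-05]  ψ = [0, 1, 1]  (obs o_4=1)
backtrack: best end state = 2; path = [2, 1, 1, 1, 2]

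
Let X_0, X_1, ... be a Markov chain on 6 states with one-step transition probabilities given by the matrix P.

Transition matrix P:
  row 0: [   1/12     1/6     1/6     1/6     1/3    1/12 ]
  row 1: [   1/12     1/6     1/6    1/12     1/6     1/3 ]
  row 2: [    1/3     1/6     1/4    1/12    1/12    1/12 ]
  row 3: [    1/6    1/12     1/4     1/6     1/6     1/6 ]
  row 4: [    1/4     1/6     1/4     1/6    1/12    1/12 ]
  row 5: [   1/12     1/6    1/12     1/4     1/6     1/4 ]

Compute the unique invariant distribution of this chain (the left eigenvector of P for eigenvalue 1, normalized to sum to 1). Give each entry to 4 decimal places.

π = [0.1724, 0.1541, 0.1959, 0.1509, 0.1653, 0.1613]

Balance equations π_j = Σ_i π_i·P[i][j]:
  π_0 = 1/12·π_0 + 1/12·π_1 + 1/3·π_2 + 1/6·π_3 + 1/4·π_4 + 1/12·π_5
  π_1 = 1/6·π_0 + 1/6·π_1 + 1/6·π_2 + 1/12·π_3 + 1/6·π_4 + 1/6·π_5
  π_2 = 1/6·π_0 + 1/6·π_1 + 1/4·π_2 + 1/4·π_3 + 1/4·π_4 + 1/12·π_5
  π_3 = 1/6·π_0 + 1/12·π_1 + 1/12·π_2 + 1/6·π_3 + 1/6·π_4 + 1/4·π_5
  π_4 = 1/3·π_0 + 1/6·π_1 + 1/12·π_2 + 1/6·π_3 + 1/12·π_4 + 1/6·π_5
  normalize: π_0 + π_1 + π_2 + π_3 + π_4 + π_5 = 1
Solving the linear system gives exactly π = [41412/240155, 7401/48031, 47047/240155, 7250/48031, 39699/240155, 38742/240155].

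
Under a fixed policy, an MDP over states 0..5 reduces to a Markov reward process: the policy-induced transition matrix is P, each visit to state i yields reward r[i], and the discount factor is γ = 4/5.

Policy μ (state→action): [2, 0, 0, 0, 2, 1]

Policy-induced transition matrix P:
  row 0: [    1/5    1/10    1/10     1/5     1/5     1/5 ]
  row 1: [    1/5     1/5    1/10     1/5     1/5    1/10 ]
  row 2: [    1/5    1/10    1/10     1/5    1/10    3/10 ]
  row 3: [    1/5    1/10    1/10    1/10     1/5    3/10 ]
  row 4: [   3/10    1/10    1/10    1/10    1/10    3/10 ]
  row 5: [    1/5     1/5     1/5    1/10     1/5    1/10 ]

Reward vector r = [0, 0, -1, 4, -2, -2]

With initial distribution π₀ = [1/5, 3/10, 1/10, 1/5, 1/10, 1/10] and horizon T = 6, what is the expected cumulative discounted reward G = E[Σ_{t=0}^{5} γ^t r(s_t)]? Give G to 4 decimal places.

t=0: π = [0.2000, 0.3000, 0.1000, 0.2000, 0.1000, 0.1000], E[r] = 0.3000, γ^t·E[r] = 0.300000, running G = 0.300000
t=1: π = [0.2100, 0.1400, 0.1100, 0.1600, 0.1800, 0.2000], E[r] = -0.2300, γ^t·E[r] = -0.184000, running G = 0.116000
t=2: π = [0.2180, 0.1340, 0.1200, 0.1460, 0.1710, 0.2110], E[r] = -0.3000, γ^t·E[r] = -0.192000, running G = -0.076000
t=3: π = [0.2171, 0.1345, 0.1211, 0.1472, 0.1709, 0.2092], E[r] = -0.2925, γ^t·E[r] = -0.149760, running G = -0.225760
t=4: π = [0.2171, 0.1344, 0.1209, 0.1473, 0.1708, 0.2096], E[r] = -0.2925, γ^t·E[r] = -0.119824, running G = -0.345584
t=5: π = [0.2171, 0.1344, 0.1210, 0.1472, 0.1708, 0.2095], E[r] = -0.2927, γ^t·E[r] = -0.095903, running G = -0.441487

G = -0.4415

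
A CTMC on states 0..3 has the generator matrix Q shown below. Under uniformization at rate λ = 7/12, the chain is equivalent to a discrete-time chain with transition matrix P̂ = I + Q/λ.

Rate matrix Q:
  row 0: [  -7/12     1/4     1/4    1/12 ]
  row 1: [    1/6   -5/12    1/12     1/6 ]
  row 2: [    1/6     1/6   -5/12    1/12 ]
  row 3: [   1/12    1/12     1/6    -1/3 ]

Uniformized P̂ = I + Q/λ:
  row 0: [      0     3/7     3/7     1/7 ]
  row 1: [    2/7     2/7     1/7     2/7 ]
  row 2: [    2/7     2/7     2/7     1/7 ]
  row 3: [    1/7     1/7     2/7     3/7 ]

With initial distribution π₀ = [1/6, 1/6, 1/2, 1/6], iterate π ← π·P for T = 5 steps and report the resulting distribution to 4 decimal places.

t=0: π = [0.1667, 0.1667, 0.5000, 0.1667]
t=1: π = [0.2143, 0.2857, 0.2857, 0.2143]
t=2: π = [0.1939, 0.2857, 0.2755, 0.2449]
t=3: π = [0.1953, 0.2784, 0.2726, 0.2536]
t=4: π = [0.1937, 0.2774, 0.2738, 0.2551]
t=5: π = [0.1939, 0.2769, 0.2738, 0.2554]

π = [0.1939, 0.2769, 0.2738, 0.2554]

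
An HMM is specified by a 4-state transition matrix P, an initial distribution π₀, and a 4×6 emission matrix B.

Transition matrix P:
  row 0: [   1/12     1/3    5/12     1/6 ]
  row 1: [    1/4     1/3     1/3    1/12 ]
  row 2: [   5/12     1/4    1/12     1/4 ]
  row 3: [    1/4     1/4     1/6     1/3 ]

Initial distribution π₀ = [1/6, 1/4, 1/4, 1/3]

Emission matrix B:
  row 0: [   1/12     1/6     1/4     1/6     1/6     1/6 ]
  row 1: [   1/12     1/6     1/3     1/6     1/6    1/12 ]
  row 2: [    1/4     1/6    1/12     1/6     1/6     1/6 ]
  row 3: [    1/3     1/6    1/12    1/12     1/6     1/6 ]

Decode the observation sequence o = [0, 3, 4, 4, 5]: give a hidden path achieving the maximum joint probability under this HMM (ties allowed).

path = [3, 0, 2, 0, 2]

t=0: δ = [1.389e-02, 2.083e-02, 6.250e-02, 1.111e-01]  (obs o_0=0)
t=1: δ = [4.630e-03, 4.630e-03, 3.086e-03, 3.086e-03]  ψ = [3, 3, 3, 3]  (obs o_1=3)
t=2: δ = [2.143e-04, 2.572e-04, 3.215e-04, 1.715e-04]  ψ = [2, 0, 0, 3]  (obs o_2=4)
t=3: δ = [2.233e-05, 1.429e-05, 1.488e-05, 1.340e-05]  ψ = [2, 1, 0, 2]  (obs o_3=4)
t=4: δ = [1.034e-06, 6.202e-07, 1.550e-06, 7.442e-07]  ψ = [2, 0, 0, 3]  (obs o_4=5)
backtrack: best end state = 2; path = [3, 0, 2, 0, 2]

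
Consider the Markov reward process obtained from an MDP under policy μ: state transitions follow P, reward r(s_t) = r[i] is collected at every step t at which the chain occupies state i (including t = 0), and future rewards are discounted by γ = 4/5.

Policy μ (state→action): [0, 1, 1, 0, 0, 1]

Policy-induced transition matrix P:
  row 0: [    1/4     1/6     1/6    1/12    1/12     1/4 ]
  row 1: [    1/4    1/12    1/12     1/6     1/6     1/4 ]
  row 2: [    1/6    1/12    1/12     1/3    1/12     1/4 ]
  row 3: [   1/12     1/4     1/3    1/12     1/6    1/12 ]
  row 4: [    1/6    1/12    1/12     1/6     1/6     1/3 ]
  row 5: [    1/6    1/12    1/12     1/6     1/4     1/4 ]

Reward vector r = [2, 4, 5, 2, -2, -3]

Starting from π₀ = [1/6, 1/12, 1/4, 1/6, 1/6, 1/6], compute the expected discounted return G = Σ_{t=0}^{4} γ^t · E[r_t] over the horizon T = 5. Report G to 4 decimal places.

t=0: π = [0.1667, 0.0833, 0.2500, 0.1667, 0.1667, 0.1667], E[r] = 1.4167, γ^t·E[r] = 1.416667, running G = 1.416667
t=1: π = [0.1736, 0.1250, 0.1389, 0.1806, 0.1458, 0.2361], E[r] = 0.9028, γ^t·E[r] = 0.722222, running G = 2.138889
t=2: π = [0.1765, 0.1279, 0.1429, 0.1603, 0.1603, 0.2321], E[r] = 0.8831, γ^t·E[r] = 0.565185, running G = 2.704074
t=3: π = [0.1787, 0.1248, 0.1381, 0.1624, 0.1594, 0.2366], E[r] = 0.8431, γ^t·E[r] = 0.431679, running G = 3.135753
t=4: π = [0.1784, 0.1253, 0.1388, 0.1613, 0.1600, 0.2362], E[r] = 0.8461, γ^t·E[r] = 0.346548, running G = 3.482301

G = 3.4823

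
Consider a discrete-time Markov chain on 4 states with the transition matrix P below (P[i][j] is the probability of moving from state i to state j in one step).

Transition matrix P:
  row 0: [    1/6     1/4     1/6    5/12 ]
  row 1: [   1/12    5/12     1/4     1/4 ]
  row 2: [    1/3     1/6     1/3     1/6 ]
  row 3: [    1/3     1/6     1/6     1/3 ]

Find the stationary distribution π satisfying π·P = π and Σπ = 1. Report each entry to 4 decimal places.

π = [0.2326, 0.2481, 0.2248, 0.2946]

Balance equations π_j = Σ_i π_i·P[i][j]:
  π_0 = 1/6·π_0 + 1/12·π_1 + 1/3·π_2 + 1/3·π_3
  π_1 = 1/4·π_0 + 5/12·π_1 + 1/6·π_2 + 1/6·π_3
  π_2 = 1/6·π_0 + 1/4·π_1 + 1/3·π_2 + 1/6·π_3
  normalize: π_0 + π_1 + π_2 + π_3 = 1
Solving the linear system gives exactly π = [10/43, 32/129, 29/129, 38/129].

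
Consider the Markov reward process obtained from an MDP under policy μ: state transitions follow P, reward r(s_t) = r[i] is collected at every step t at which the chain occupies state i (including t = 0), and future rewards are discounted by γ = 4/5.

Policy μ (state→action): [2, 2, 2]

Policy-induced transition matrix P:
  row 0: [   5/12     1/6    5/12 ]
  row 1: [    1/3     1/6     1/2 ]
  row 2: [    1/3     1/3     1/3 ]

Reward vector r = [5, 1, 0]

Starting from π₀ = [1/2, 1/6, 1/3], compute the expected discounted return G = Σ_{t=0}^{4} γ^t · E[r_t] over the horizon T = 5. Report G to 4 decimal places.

G = 7.5520

t=0: π = [0.5000, 0.1667, 0.3333], E[r] = 2.6667, γ^t·E[r] = 2.666667, running G = 2.666667
t=1: π = [0.3750, 0.2222, 0.4028], E[r] = 2.0972, γ^t·E[r] = 1.677778, running G = 4.344444
t=2: π = [0.3646, 0.2338, 0.4016], E[r] = 2.0567, γ^t·E[r] = 1.316296, running G = 5.660741
t=3: π = [0.3637, 0.2336, 0.4027], E[r] = 2.0522, γ^t·E[r] = 1.050716, running G = 6.711457
t=4: π = [0.3636, 0.2338, 0.4026], E[r] = 2.0520, γ^t·E[r] = 0.840497, running G = 7.551954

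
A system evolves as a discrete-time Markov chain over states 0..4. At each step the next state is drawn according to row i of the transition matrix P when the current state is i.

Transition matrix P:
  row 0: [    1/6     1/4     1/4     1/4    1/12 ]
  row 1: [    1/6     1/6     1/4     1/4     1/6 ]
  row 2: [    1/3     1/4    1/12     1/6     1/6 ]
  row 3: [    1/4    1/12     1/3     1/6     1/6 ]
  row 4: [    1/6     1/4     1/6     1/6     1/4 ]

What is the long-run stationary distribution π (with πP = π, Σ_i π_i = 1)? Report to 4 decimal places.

Balance equations π_j = Σ_i π_i·P[i][j]:
  π_0 = 1/6·π_0 + 1/6·π_1 + 1/3·π_2 + 1/4·π_3 + 1/6·π_4
  π_1 = 1/4·π_0 + 1/6·π_1 + 1/4·π_2 + 1/12·π_3 + 1/4·π_4
  π_2 = 1/4·π_0 + 1/4·π_1 + 1/12·π_2 + 1/3·π_3 + 1/6·π_4
  π_3 = 1/4·π_0 + 1/4·π_1 + 1/6·π_2 + 1/6·π_3 + 1/6·π_4
  normalize: π_0 + π_1 + π_2 + π_3 + π_4 = 1
Solving the linear system gives exactly π = [5297/24115, 4817/24115, 748/3445, 374/1855, 3903/24115].

π = [0.2197, 0.1998, 0.2171, 0.2016, 0.1618]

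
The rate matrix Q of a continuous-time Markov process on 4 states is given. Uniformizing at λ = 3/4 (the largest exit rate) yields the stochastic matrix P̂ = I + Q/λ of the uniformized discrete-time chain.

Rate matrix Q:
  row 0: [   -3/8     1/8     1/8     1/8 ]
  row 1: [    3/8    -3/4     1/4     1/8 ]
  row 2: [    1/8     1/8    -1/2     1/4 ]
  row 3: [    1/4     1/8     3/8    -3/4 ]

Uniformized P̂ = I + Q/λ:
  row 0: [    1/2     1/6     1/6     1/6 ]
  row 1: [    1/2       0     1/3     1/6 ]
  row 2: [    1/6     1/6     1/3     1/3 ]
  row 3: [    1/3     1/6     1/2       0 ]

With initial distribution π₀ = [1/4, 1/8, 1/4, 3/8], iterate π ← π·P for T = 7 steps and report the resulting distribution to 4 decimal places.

t=0: π = [0.2500, 0.1250, 0.2500, 0.3750]
t=1: π = [0.3542, 0.1458, 0.3542, 0.1458]
t=2: π = [0.3576, 0.1424, 0.2986, 0.2014]
t=3: π = [0.3669, 0.1429, 0.3073, 0.1829]
t=4: π = [0.3671, 0.1428, 0.3027, 0.1874]
t=5: π = [0.3679, 0.1429, 0.3034, 0.1859]
t=6: π = [0.3679, 0.1429, 0.3030, 0.1863]
t=7: π = [0.3680, 0.1429, 0.3031, 0.1861]

π = [0.3680, 0.1429, 0.3031, 0.1861]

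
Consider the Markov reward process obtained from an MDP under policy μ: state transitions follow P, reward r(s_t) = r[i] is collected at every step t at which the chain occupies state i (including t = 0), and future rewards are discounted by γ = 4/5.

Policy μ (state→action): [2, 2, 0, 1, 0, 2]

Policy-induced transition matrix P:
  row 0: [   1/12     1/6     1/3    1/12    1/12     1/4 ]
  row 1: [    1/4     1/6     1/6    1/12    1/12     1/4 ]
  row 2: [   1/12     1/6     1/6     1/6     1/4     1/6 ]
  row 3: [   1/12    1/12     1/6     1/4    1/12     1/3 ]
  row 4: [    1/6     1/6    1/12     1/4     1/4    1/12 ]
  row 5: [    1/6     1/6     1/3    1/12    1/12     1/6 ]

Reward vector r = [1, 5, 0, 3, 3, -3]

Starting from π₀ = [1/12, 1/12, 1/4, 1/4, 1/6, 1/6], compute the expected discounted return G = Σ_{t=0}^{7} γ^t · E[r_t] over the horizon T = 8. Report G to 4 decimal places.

G = 4.9798

t=0: π = [0.0833, 0.0833, 0.2500, 0.2500, 0.1667, 0.1667], E[r] = 1.2500, γ^t·E[r] = 1.250000, running G = 1.250000
t=1: π = [0.1250, 0.1458, 0.1944, 0.1736, 0.1528, 0.2083], E[r] = 1.2083, γ^t·E[r] = 0.966667, running G = 2.216667
t=2: π = [0.1377, 0.1522, 0.2095, 0.1539, 0.1412, 0.2054], E[r] = 1.1678, γ^t·E[r] = 0.747407, running G = 2.964074
t=3: π = [0.1376, 0.1538, 0.2121, 0.1500, 0.1418, 0.2047], E[r] = 1.1679, γ^t·E[r] = 0.597975, running G = 3.562049
t=4: π = [0.1378, 0.1542, 0.2119, 0.1496, 0.1423, 0.2041], E[r] = 1.1721, γ^t·E[r] = 0.480105, running G = 4.042155
t=5: π = [0.1379, 0.1542, 0.2118, 0.1496, 0.1424, 0.2041], E[r] = 1.1727, γ^t·E[r] = 0.384270, running G = 4.426424
t=6: π = [0.1379, 0.1542, 0.2118, 0.1497, 0.1424, 0.2041], E[r] = 1.1727, γ^t·E[r] = 0.307409, running G = 4.733834
t=7: π = [0.1379, 0.1542, 0.2118, 0.1497, 0.1424, 0.2041], E[r] = 1.1727, γ^t·E[r] = 0.245924, running G = 4.979758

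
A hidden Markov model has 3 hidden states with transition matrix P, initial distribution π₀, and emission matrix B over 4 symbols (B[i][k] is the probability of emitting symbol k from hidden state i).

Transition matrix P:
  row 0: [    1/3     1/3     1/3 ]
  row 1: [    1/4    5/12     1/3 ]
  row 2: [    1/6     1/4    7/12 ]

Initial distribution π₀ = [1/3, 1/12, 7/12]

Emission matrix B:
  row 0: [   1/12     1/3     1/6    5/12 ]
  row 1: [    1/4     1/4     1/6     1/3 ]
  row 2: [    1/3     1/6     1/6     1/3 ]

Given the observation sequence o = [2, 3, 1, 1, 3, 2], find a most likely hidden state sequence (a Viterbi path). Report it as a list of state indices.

path = [2, 2, 2, 2, 2, 2]

t=0: δ = [5.556e-02, 1.389e-02, 9.722e-02]  (obs o_0=2)
t=1: δ = [7.716e-03, 8.102e-03, 1.890e-02]  ψ = [0, 2, 2]  (obs o_1=3)
t=2: δ = [1.050e-03, 1.182e-03, 1.838e-03]  ψ = [2, 2, 2]  (obs o_2=1)
t=3: δ = [1.167e-04, 1.231e-04, 1.787e-04]  ψ = [0, 1, 2]  (obs o_3=1)
t=4: δ = [1.621e-05, 1.709e-05, 3.474e-05]  ψ = [0, 1, 2]  (obs o_4=3)
t=5: δ = [9.651e-07, 1.448e-06, 3.378e-06]  ψ = [2, 2, 2]  (obs o_5=2)
backtrack: best end state = 2; path = [2, 2, 2, 2, 2, 2]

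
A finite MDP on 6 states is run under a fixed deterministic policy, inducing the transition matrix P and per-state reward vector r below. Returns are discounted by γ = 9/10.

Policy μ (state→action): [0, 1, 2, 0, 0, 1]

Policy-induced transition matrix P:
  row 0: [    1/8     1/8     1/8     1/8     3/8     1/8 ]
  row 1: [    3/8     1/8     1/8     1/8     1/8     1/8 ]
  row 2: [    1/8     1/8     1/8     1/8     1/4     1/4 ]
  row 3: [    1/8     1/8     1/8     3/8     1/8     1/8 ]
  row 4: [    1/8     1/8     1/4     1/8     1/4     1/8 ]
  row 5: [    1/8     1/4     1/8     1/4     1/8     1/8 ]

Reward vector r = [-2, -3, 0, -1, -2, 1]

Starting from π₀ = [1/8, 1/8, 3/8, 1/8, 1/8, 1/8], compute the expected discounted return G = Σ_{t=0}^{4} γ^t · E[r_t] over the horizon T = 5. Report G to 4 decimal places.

t=0: π = [0.1250, 0.1250, 0.3750, 0.1250, 0.1250, 0.1250], E[r] = -0.8750, γ^t·E[r] = -0.875000, running G = -0.875000
t=1: π = [0.1563, 0.1406, 0.1406, 0.1719, 0.2188, 0.1719], E[r] = -1.1719, γ^t·E[r] = -1.054688, running G = -1.929688
t=2: π = [0.1602, 0.1465, 0.1523, 0.1895, 0.2090, 0.1426], E[r] = -1.2246, γ^t·E[r] = -0.991934, running G = -2.921621
t=3: π = [0.1616, 0.1428, 0.1511, 0.1902, 0.2102, 0.1440], E[r] = -1.2183, γ^t·E[r] = -0.888113, running G = -3.809734
t=4: π = [0.1607, 0.1430, 0.1513, 0.1906, 0.2106, 0.1439], E[r] = -1.2182, γ^t·E[r] = -0.799281, running G = -4.609015

G = -4.6090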